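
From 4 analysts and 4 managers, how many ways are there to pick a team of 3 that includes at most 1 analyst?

Split by how many analysts are chosen (0 through 1).
Sum: C(4,0)·C(4,3) + C(4,1)·C(4,2) = 4 + 24 = 28.

28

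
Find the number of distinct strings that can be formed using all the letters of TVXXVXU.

The 7 letters of TVXXVXU have repeats: V appearing twice and X appearing 3 times.
The number of distinct arrangements is 7!/(3!·2!) = 5040/12 = 420.

420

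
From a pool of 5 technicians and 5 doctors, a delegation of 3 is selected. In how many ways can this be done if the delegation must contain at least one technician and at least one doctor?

100

With no constraint there are C(10,3) = 120 possible selections.
Selections missing a whole group: no technicians → C(5,3) = 10; no doctors → C(5,3) = 10.
Both groups omitted at once is impossible, so 120 − 20 = 100.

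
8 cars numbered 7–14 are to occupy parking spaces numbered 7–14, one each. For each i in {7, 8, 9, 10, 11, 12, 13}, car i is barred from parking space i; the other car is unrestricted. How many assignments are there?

16687

Let Aᵢ (for 7 ≤ i ≤ 13) be the placements that put car i in its forbidden parking space. Any j of these fix j positions, leaving (8−j)! ways to fill the rest, and there are C(7,j) ways to pick which j.
By inclusion–exclusion, the number of valid placements is Σ_{j=0}^{7} (−1)^j C(7,j)·(8−j)!.
Computing: 40320 − 35280 + 15120 − 4200 + 840 − 126 + 14 − 1 = 16687.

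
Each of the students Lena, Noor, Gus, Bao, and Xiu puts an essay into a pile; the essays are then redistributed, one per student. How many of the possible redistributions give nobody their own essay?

44

This is the derangement count D_5: permutations of 5 items with no fixed point.
By inclusion–exclusion this is Σ_{j=0}^{5} (−1)^j C(5,j)·(5−j)!.
Computing: 120 − 120 + 60 − 20 + 5 − 1 = 44.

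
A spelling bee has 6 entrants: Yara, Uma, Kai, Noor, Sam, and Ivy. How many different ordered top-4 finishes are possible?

360

This is an ordered selection of 4 from 6: P(6,4).
That gives 6 × 5 × 4 × 3 = 360.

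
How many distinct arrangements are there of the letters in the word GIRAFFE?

2520

Letter multiplicities in GIRAFFE: A×1, E×1, F×2, G×1, I×1, R×1.
The number of distinct arrangements is 7!/(2!) = 5040/2 = 2520.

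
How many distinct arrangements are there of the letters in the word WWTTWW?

15

WWTTWW has 6 letters with T appearing twice and W appearing 4 times.
So there are 6! / (4!·2!) = 15 distinguishable arrangements.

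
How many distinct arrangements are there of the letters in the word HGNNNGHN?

420

HGNNNGHN has 8 letters with G appearing twice, H appearing twice, and N appearing 4 times.
Dividing 8! = 40320 by 4!·2!·2! = 96 for the repeated letters gives 420.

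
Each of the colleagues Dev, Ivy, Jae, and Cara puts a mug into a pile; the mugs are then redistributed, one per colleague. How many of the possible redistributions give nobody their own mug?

Count assignments avoiding every fixed point. For any j of the 4 colleagues fixed to their own mug, the other 4−j can be arranged in (4−j)! ways.
By inclusion–exclusion this is Σ_{j=0}^{4} (−1)^j C(4,j)·(4−j)!.
Computing: 24 − 24 + 12 − 4 + 1 = 9.

9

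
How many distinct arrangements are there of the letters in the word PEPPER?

60

PEPPER has 6 letters with E appearing twice and P appearing 3 times.
Dividing 6! = 720 by 3!·2! = 12 for the repeated letters gives 60.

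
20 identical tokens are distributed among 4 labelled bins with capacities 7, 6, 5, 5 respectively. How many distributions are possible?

Without the upper bounds there are C(23,3) = 1771 ways to split 20 among 4 bins.
Subtract solutions that violate a single cap (substitute x_i' = x_i − (cap_i+1)): x_1 ≥ 8 gives C(15,3) = 455; x_2 ≥ 7 gives C(16,3) = 560; x_3 ≥ 6 gives C(17,3) = 680; x_4 ≥ 6 gives C(17,3) = 680. Together 2375.
Add back pairs where two caps are both exceeded: 56 + 84 + 84 + 120 + 120 + 165 = 629.
Subtract triples: 0 + 0 + 1 + 4 = 5.
By inclusion–exclusion the count is 1771 − 2375 + 629 − 5 = 20.

20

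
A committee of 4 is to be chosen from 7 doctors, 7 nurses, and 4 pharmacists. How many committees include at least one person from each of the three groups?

Unrestricted: C(18,4) = 3060 ways to pick any 4 of the 18.
Subtract selections that omit an entire group: no doctors → C(11,4) = 330; no nurses → C(11,4) = 330; no pharmacists → C(14,4) = 1001.
Add back selections omitting two groups (i.e. drawn from a single group): C(7,4) + C(7,4) + C(4,4) = 71.
By inclusion–exclusion: 3060 − 1661 + 71 = 1470.

1470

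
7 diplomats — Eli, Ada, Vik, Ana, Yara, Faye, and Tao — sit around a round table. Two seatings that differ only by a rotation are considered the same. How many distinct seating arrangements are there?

720

Seat Eli anywhere (absorbing the rotational symmetry), then permute the other 6: (6)! = 720.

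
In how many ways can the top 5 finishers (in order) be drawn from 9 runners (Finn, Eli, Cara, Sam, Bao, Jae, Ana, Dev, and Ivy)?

There are 9 choices for 1st place, 8 for 2nd, and so on down to 5 for position 5.
That gives 9 × 8 × 7 × 6 × 5 = 15120.

15120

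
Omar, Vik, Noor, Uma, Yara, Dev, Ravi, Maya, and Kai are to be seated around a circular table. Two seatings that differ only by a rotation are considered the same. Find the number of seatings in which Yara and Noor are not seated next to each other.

Without the restriction there are (8)! = 40320 seatings.
Seatings with Yara beside Noor: treat them as a block with 2 internal orders, giving 2 × (7)! = 10080.
Subtracting, 40320 − 10080 = 30240.

30240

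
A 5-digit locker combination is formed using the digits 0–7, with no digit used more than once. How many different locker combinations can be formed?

With no repetition, fill the 5 digits in order: 8 choices, then 7, down to 4.
That product is 8 × 7 × 6 × 5 × 4 = 6720.

6720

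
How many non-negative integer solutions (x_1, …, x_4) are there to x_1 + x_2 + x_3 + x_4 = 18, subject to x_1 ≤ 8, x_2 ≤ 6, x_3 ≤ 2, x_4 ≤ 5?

By stars and bars, unrestricted non-negative solutions to x_1+…+x_4 = 18 number C(18+3,3) = 1330.
Subtract solutions that violate a single cap (substitute x_i' = x_i − (cap_i+1)): x_1 ≥ 9 gives C(12,3) = 220; x_2 ≥ 7 gives C(14,3) = 364; x_3 ≥ 3 gives C(18,3) = 816; x_4 ≥ 6 gives C(15,3) = 455. Together 1855.
Add back pairs where two caps are both exceeded: 10 + 84 + 20 + 165 + 56 + 220 = 555.
Subtract triples: 0 + 0 + 1 + 10 = 11.
By inclusion–exclusion the count is 1330 − 1855 + 555 − 11 = 19.

19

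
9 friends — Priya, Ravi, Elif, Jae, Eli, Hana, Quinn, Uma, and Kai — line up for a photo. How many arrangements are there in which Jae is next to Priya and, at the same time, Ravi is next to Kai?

20160

Treat {Jae,Priya} as one block (2 orders) and {Ravi,Kai} as another (2 orders).
That leaves 7 units to arrange: 2 × 2 × 7! = 4 × 5040 = 20160.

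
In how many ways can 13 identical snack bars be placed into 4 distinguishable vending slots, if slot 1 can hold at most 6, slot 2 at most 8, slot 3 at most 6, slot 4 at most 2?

Without the upper bounds there are C(16,3) = 560 ways to split 13 among 4 vending slots.
Subtract solutions that violate a single cap (substitute x_i' = x_i − (cap_i+1)): x_1 ≥ 7 gives C(9,3) = 84; x_2 ≥ 9 gives C(7,3) = 35; x_3 ≥ 7 gives C(9,3) = 84; x_4 ≥ 3 gives C(13,3) = 286. Together 489.
Add back pairs where two caps are both exceeded: 0 + 0 + 20 + 0 + 4 + 20 = 44.
By inclusion–exclusion the count is 560 − 489 + 44 = 115.

115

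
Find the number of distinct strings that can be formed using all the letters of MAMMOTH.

840

MAMMOTH has 7 letters with M appearing 3 times.
The number of distinct arrangements is 7!/(3!) = 5040/6 = 840.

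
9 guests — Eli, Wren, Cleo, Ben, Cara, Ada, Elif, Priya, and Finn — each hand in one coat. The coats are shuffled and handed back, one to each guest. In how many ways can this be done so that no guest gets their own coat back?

Let Aᵢ be the assignments in which guest i gets their own coat. We want the size of the complement of A₁∪…∪A_9.
By inclusion–exclusion this is Σ_{j=0}^{9} (−1)^j C(9,j)·(9−j)!.
Computing: 362880 − 362880 + 181440 − 60480 + 15120 − 3024 + 504 − 72 + 9 − 1 = 133496.

133496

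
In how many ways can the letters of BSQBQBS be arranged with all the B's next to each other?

Treat the 3 copies of B as a single block. The multiset to arrange is then {BBB, Q, Q, S, S}, 5 items in all.
That gives (5)!/(2!·2!) = 30 arrangements.

30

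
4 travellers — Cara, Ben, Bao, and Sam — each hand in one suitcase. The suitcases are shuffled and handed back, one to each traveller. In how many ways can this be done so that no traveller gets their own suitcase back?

This is the derangement count D_4: permutations of 4 items with no fixed point.
By inclusion–exclusion this is Σ_{j=0}^{4} (−1)^j C(4,j)·(4−j)!.
Computing: 24 − 24 + 12 − 4 + 1 = 9.

9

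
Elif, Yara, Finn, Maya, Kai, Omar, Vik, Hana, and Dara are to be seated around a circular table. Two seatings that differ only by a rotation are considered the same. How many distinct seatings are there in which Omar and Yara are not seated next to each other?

All circular seatings of 9 people number (8)! = 40320.
Seatings with Omar beside Yara: treat them as a block with 2 internal orders, giving 2 × (7)! = 10080.
Subtracting, 40320 − 10080 = 30240.

30240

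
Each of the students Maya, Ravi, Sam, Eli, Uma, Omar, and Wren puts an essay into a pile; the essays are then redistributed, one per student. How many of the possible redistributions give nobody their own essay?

This is the derangement count D_7: permutations of 7 items with no fixed point.
By inclusion–exclusion this is Σ_{j=0}^{7} (−1)^j C(7,j)·(7−j)!.
Computing: 5040 − 5040 + 2520 − 840 + 210 − 42 + 7 − 1 = 1854.

1854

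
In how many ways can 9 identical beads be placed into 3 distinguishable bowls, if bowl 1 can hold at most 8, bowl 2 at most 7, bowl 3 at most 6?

45

Without the upper bounds there are C(11,2) = 55 ways to split 9 among 3 bowls.
Subtract solutions that violate a single cap (substitute x_i' = x_i − (cap_i+1)): x_1 ≥ 9 gives C(2,2) = 1; x_2 ≥ 8 gives C(3,2) = 3; x_3 ≥ 7 gives C(4,2) = 6. Together 10.
No two caps can be exceeded simultaneously, so the pair terms are all 0.
By inclusion–exclusion the count is 55 − 10 + 0 = 45.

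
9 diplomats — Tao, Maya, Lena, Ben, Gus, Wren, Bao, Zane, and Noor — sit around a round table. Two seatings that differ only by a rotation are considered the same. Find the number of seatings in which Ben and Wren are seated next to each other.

Glue Ben and Wren into a block (2 internal orders). Seating 8 units around a circle gives (7)! arrangements.
So 2 × (7)! = 2 × 5040 = 10080.

10080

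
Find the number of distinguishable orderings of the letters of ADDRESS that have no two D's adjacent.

900

Total arrangements of ADDRESS: 7!/(2!·2!) = 1260.
Arrangements with the D's together: treat DD as one letter, giving (6)!/(2!) = 360.
Subtracting, 1260 − 360 = 900 arrangements keep the D's apart.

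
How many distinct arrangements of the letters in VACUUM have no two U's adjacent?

There are 6!/(2!) = 360 arrangements of VACUUM in total.
Arrangements with the U's together: treat UU as one letter, giving (5)! = 120.
Hence 360 − 120 = 240.

240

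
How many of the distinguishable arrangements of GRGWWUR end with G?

Fix G in the last position and arrange the remaining 6 letters.
Those 6 letters have R appearing twice and W appearing twice, giving (6)!/(2!·2!) = 180.

180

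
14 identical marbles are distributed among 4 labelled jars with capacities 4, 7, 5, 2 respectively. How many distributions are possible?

Ignoring the caps, the number of non-negative solutions to x_1+…+x_4 = 14 is C(17,3) = 680.
Subtract solutions that violate a single cap (substitute x_i' = x_i − (cap_i+1)): x_1 ≥ 5 gives C(12,3) = 220; x_2 ≥ 8 gives C(9,3) = 84; x_3 ≥ 6 gives C(11,3) = 165; x_4 ≥ 3 gives C(14,3) = 364. Together 833.
Add back pairs where two caps are both exceeded: 4 + 20 + 84 + 1 + 20 + 56 = 185.
Subtract triples: 0 + 0 + 1 + 0 = 1.
By inclusion–exclusion the count is 680 − 833 + 185 − 1 = 31.

31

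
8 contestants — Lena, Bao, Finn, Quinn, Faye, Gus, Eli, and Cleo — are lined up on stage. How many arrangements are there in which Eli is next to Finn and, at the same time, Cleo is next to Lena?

Treat {Eli,Finn} as one block (2 orders) and {Cleo,Lena} as another (2 orders).
That leaves 6 units to arrange: 2 × 2 × 6! = 4 × 720 = 2880.

2880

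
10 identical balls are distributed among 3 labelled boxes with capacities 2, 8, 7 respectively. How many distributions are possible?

21

Ignoring the caps, the number of non-negative solutions to x_1+…+x_3 = 10 is C(12,2) = 66.
Subtract solutions that violate a single cap (substitute x_i' = x_i − (cap_i+1)): x_1 ≥ 3 gives C(9,2) = 36; x_2 ≥ 9 gives C(3,2) = 3; x_3 ≥ 8 gives C(4,2) = 6. Together 45.
No two caps can be exceeded simultaneously, so the pair terms are all 0.
By inclusion–exclusion the count is 66 − 45 + 0 = 21.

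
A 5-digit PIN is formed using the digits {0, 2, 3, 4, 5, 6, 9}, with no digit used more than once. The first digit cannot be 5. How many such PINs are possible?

The first digit has 7−1 = 6 choices (anything except 5).
The remaining 4 digits are filled from the other 6 symbols without repetition: 6 × 5 × 4 × 3 = 360.
Total: 6 × 360 = 2160.

2160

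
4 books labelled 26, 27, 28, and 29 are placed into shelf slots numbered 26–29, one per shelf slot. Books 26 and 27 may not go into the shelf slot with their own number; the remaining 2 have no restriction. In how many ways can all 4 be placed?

Let Aᵢ (for i ∈ {26, 27}) be the placements that put book i in its forbidden shelf slot. Any j of these fix j positions, leaving (4−j)! ways to fill the rest, and there are C(2,j) ways to pick which j.
By inclusion–exclusion, the number of valid placements is Σ_{j=0}^{2} (−1)^j C(2,j)·(4−j)!.
Computing: 24 − 12 + 2 = 14.

14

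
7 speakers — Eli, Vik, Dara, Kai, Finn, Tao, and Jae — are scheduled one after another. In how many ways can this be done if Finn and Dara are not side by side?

There are 7! = 5040 arrangements in all. If Finn and Dara are adjacent, merging them into one block gives 2·(6)! = 1440 arrangements.
So 5040 − 1440 = 3600 arrangements keep them apart.

3600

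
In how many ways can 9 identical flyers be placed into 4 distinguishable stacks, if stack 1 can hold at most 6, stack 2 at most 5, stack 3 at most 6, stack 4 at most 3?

124

Without the upper bounds there are C(12,3) = 220 ways to split 9 among 4 stacks.
Subtract solutions that violate a single cap (substitute x_i' = x_i − (cap_i+1)): x_1 ≥ 7 gives C(5,3) = 10; x_2 ≥ 6 gives C(6,3) = 20; x_3 ≥ 7 gives C(5,3) = 10; x_4 ≥ 4 gives C(8,3) = 56. Together 96.
No two caps can be exceeded simultaneously, so the pair terms are all 0.
By inclusion–exclusion the count is 220 − 96 + 0 = 124.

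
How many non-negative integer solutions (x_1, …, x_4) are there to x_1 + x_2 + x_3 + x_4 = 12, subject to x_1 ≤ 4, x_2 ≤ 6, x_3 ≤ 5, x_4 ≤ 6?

145

By stars and bars, unrestricted non-negative solutions to x_1+…+x_4 = 12 number C(12+3,3) = 455.
Subtract solutions that violate a single cap (substitute x_i' = x_i − (cap_i+1)): x_1 ≥ 5 gives C(10,3) = 120; x_2 ≥ 7 gives C(8,3) = 56; x_3 ≥ 6 gives C(9,3) = 84; x_4 ≥ 7 gives C(8,3) = 56. Together 316.
Add back pairs where two caps are both exceeded: 1 + 4 + 1 + 0 + 0 + 0 = 6.
By inclusion–exclusion the count is 455 − 316 + 6 = 145.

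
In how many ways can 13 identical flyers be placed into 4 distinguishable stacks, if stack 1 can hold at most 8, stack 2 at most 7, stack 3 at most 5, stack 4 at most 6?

266

By stars and bars, unrestricted non-negative solutions to x_1+…+x_4 = 13 number C(13+3,3) = 560.
Subtract solutions that violate a single cap (substitute x_i' = x_i − (cap_i+1)): x_1 ≥ 9 gives C(7,3) = 35; x_2 ≥ 8 gives C(8,3) = 56; x_3 ≥ 6 gives C(10,3) = 120; x_4 ≥ 7 gives C(9,3) = 84. Together 295.
Add back pairs where two caps are both exceeded: 0 + 0 + 0 + 0 + 0 + 1 = 1.
By inclusion–exclusion the count is 560 − 295 + 1 = 266.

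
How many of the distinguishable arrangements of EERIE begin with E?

With the first slot taken by E, it remains to arrange the other 4 letters (ERIE).
Those 4 letters have E appearing twice, giving (4)!/(2!) = 12.

12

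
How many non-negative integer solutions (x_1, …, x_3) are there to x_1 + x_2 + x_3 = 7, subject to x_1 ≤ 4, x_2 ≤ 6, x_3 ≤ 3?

19

Ignoring the caps, the number of non-negative solutions to x_1+…+x_3 = 7 is C(9,2) = 36.
Subtract solutions that violate a single cap (substitute x_i' = x_i − (cap_i+1)): x_1 ≥ 5 gives C(4,2) = 6; x_2 ≥ 7 gives C(2,2) = 1; x_3 ≥ 4 gives C(5,2) = 10. Together 17.
No two caps can be exceeded simultaneously, so the pair terms are all 0.
By inclusion–exclusion the count is 36 − 17 + 0 = 19.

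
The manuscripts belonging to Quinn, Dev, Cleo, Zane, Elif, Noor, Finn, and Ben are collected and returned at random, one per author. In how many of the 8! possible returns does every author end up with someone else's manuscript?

14833

Count assignments avoiding every fixed point. For any j of the 8 authors fixed to their own manuscript, the other 8−j can be arranged in (8−j)! ways.
By inclusion–exclusion this is Σ_{j=0}^{8} (−1)^j C(8,j)·(8−j)!.
Computing: 40320 − 40320 + 20160 − 6720 + 1680 − 336 + 56 − 8 + 1 = 14833.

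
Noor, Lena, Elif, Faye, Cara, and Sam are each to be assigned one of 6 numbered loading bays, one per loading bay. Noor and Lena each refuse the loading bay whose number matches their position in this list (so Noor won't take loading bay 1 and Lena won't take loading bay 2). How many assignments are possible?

Let Aᵢ (for i ∈ {1, 2}) be the placements that put person i in their forbidden loading bay. Any j of these fix j positions, leaving (6−j)! ways to fill the rest, and there are C(2,j) ways to pick which j.
By inclusion–exclusion, the number of valid placements is Σ_{j=0}^{2} (−1)^j C(2,j)·(6−j)!.
Computing: 720 − 240 + 24 = 504.

504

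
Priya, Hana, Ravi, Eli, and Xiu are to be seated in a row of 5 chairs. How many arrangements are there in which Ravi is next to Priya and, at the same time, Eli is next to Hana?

24

Treat {Ravi,Priya} as one block (2 orders) and {Eli,Hana} as another (2 orders).
That leaves 3 units to arrange: 2 × 2 × 3! = 4 × 6 = 24.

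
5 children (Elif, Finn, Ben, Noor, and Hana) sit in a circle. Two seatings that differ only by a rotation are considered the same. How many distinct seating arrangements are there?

Fix one person's seat to break rotational symmetry; the remaining 4 people can be arranged in (4)! = 24 ways.

24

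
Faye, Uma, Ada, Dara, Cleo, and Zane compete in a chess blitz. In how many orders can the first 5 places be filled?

This is an ordered selection of 5 from 6: P(6,5).
That gives 6 × 5 × 4 × 3 × 2 = 720.

720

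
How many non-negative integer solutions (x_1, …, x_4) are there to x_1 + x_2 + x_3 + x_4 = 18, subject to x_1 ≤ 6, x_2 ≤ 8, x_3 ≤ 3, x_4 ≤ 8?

99

By stars and bars, unrestricted non-negative solutions to x_1+…+x_4 = 18 number C(18+3,3) = 1330.
Subtract solutions that violate a single cap (substitute x_i' = x_i − (cap_i+1)): x_1 ≥ 7 gives C(14,3) = 364; x_2 ≥ 9 gives C(12,3) = 220; x_3 ≥ 4 gives C(17,3) = 680; x_4 ≥ 9 gives C(12,3) = 220. Together 1484.
Add back pairs where two caps are both exceeded: 10 + 120 + 10 + 56 + 1 + 56 = 253.
By inclusion–exclusion the count is 1330 − 1484 + 253 = 99.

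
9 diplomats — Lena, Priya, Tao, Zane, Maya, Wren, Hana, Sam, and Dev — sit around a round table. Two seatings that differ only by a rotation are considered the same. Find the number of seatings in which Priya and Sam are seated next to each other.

Treat {Priya, Sam} as one unit (2 internal orders) and seat the resulting 8 units around the table: (7)! circular arrangements.
So 2 × (7)! = 2 × 5040 = 10080.

10080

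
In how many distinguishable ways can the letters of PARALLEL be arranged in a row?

3360

The 8 letters of PARALLEL have repeats: A appearing twice and L appearing 3 times.
So there are 8! / (3!·2!) = 3360 distinguishable arrangements.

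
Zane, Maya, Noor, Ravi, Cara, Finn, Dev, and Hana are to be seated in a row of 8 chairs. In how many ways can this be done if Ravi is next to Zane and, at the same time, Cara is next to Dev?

Treat {Ravi,Zane} as one block (2 orders) and {Cara,Dev} as another (2 orders).
That leaves 6 units to arrange: 2 × 2 × 6! = 4 × 720 = 2880.

2880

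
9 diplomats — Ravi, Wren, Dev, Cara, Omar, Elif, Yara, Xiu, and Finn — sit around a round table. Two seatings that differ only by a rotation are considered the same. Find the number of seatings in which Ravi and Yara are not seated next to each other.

30240

All circular seatings of 9 people number (8)! = 40320.
Seatings with Ravi beside Yara: treat them as a block with 2 internal orders, giving 2 × (7)! = 10080.
Subtracting, 40320 − 10080 = 30240.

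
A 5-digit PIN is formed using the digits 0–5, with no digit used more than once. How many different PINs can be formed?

720

With no repetition, fill the 5 digits in order: 6 choices, then 5, down to 2.
That product is 6 × 5 × 4 × 3 × 2 = 720.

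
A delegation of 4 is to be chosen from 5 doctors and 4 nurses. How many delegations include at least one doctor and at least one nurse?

Unrestricted: C(9,4) = 126 ways to pick any 4 of the 9.
Selections missing a whole group: no doctors → C(4,4) = 1; no nurses → C(5,4) = 5.
Both groups omitted at once is impossible, so 126 − 6 = 120.

120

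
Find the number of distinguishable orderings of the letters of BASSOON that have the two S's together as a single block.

Treat the 2 copies of S as a single block. The multiset to arrange is then {SS, A, B, N, O, O}, 6 items in all.
That gives (6)!/(2!) = 360 arrangements.

360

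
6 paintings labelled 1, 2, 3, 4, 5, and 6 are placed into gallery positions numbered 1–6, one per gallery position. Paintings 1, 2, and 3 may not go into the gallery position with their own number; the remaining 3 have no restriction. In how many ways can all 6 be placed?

Let Aᵢ (for i ∈ {1, 2, 3}) be the placements that put painting i in its forbidden gallery position. Any j of these fix j positions, leaving (6−j)! ways to fill the rest, and there are C(3,j) ways to pick which j.
By inclusion–exclusion, the number of valid placements is Σ_{j=0}^{3} (−1)^j C(3,j)·(6−j)!.
Computing: 720 − 360 + 72 − 6 = 426.

426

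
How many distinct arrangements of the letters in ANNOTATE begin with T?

1260

Fix T in the first position and arrange the remaining 7 letters.
Those 7 letters have A appearing twice and N appearing twice, giving (7)!/(2!·2!) = 1260.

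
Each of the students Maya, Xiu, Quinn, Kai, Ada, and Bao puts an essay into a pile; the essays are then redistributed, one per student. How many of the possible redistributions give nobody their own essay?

Count assignments avoiding every fixed point. For any j of the 6 students fixed to their own essay, the other 6−j can be arranged in (6−j)! ways.
By inclusion–exclusion this is Σ_{j=0}^{6} (−1)^j C(6,j)·(6−j)!.
Computing: 720 − 720 + 360 − 120 + 30 − 6 + 1 = 265.

265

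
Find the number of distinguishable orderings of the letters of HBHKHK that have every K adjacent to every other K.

20

Treat the 2 copies of K as a single block. The multiset to arrange is then {KK, B, H, H, H}, 5 items in all.
That gives (5)!/(3!) = 20 arrangements.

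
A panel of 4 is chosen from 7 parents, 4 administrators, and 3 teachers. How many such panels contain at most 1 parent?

280

Split by how many parents are chosen (0 through 1).
Sum: C(7,0)·C(7,4) + C(7,1)·C(7,3) = 35 + 245 = 280.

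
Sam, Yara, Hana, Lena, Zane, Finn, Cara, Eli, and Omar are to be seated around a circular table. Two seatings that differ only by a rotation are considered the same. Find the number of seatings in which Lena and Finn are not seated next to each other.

Without the restriction there are (8)! = 40320 seatings.
Those with Lena next to Finn: fuse the pair into one unit and seat 8 units around a circle — 2·(7)! = 10080.
Subtracting, 40320 − 10080 = 30240.

30240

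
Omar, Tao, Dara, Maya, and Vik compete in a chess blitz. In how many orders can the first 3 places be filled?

60

There are 5 choices for 1st place, 4 for 2nd, and 3 for 3rd.
That gives 5 × 4 × 3 = 60.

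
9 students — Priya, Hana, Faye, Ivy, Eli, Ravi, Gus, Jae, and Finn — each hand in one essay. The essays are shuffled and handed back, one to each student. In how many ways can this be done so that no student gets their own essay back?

133496

This is the derangement count D_9: permutations of 9 items with no fixed point.
By inclusion–exclusion this is Σ_{j=0}^{9} (−1)^j C(9,j)·(9−j)!.
Computing: 362880 − 362880 + 181440 − 60480 + 15120 − 3024 + 504 − 72 + 9 − 1 = 133496.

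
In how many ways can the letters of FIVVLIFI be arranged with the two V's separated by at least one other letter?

Total arrangements of FIVVLIFI: 8!/(3!·2!·2!) = 1680.
If the two V's are adjacent, glue them into one block, leaving 7 items to arrange: (7)!/(3!·2!) = 420 ways.
Hence 1680 − 420 = 1260.

1260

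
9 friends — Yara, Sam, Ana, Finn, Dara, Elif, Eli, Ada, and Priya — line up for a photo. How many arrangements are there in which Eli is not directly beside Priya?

282240

There are 9! = 362880 arrangements in all. If Eli and Priya are adjacent, merging them into one block gives 2·(8)! = 80640 arrangements.
So 362880 − 80640 = 282240 arrangements keep them apart.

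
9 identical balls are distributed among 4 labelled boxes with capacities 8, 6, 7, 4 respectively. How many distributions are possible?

170

By stars and bars, unrestricted non-negative solutions to x_1+…+x_4 = 9 number C(9+3,3) = 220.
Subtract solutions that violate a single cap (substitute x_i' = x_i − (cap_i+1)): x_1 ≥ 9 gives C(3,3) = 1; x_2 ≥ 7 gives C(5,3) = 10; x_3 ≥ 8 gives C(4,3) = 4; x_4 ≥ 5 gives C(7,3) = 35. Together 50.
No two caps can be exceeded simultaneously, so the pair terms are all 0.
By inclusion–exclusion the count is 220 − 50 + 0 = 170.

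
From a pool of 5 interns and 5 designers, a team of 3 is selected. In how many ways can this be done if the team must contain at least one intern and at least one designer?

100

With no constraint there are C(10,3) = 120 possible selections.
Selections missing a whole group: no interns → C(5,3) = 10; no designers → C(5,3) = 10.
Both groups omitted at once is impossible, so 120 − 20 = 100.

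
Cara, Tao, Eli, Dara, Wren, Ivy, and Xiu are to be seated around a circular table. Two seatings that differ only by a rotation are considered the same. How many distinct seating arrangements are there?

Seat Cara anywhere (absorbing the rotational symmetry), then permute the other 6: (6)! = 720.

720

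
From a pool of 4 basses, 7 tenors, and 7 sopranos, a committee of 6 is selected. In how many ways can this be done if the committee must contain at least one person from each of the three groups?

14651

With no constraint there are C(18,6) = 18564 possible selections.
Subtract selections that omit an entire group: no basses → C(14,6) = 3003; no tenors → C(11,6) = 462; no sopranos → C(11,6) = 462.
Add back selections omitting two groups (i.e. drawn from a single group): C(4,6) + C(7,6) + C(7,6) = 14.
By inclusion–exclusion: 18564 − 3927 + 14 = 14651.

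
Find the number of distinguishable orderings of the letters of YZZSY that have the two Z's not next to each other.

18

Total arrangements of YZZSY: 5!/(2!·2!) = 30.
Arrangements with the Z's together: treat ZZ as one letter, giving (4)!/(2!) = 12.
Subtracting, 30 − 12 = 18 arrangements keep the Z's apart.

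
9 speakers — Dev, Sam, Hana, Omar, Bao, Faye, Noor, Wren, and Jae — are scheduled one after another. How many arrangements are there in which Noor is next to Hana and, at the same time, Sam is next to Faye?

Treat {Noor,Hana} as one block (2 orders) and {Sam,Faye} as another (2 orders).
That leaves 7 units to arrange: 2 × 2 × 7! = 4 × 5040 = 20160.

20160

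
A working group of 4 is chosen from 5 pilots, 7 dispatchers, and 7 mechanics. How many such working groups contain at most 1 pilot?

2821

Split by how many pilots are chosen (0 through 1).
Sum: C(5,0)·C(14,4) + C(5,1)·C(14,3) = 1001 + 1820 = 2821.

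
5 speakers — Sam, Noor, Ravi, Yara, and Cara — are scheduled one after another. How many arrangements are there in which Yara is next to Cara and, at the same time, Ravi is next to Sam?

24

Treat {Yara,Cara} as one block (2 orders) and {Ravi,Sam} as another (2 orders).
That leaves 3 units to arrange: 2 × 2 × 3! = 4 × 6 = 24.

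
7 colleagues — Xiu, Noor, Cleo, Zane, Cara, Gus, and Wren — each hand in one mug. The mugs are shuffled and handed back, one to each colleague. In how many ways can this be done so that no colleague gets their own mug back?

1854

Let Aᵢ be the assignments in which colleague i gets their own mug. We want the size of the complement of A₁∪…∪A_7.
By inclusion–exclusion this is Σ_{j=0}^{7} (−1)^j C(7,j)·(7−j)!.
Computing: 5040 − 5040 + 2520 − 840 + 210 − 42 + 7 − 1 = 1854.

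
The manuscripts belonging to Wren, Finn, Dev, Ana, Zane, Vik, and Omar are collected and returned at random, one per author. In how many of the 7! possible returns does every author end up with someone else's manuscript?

1854

This is the derangement count D_7: permutations of 7 items with no fixed point.
By inclusion–exclusion this is Σ_{j=0}^{7} (−1)^j C(7,j)·(7−j)!.
Computing: 5040 − 5040 + 2520 − 840 + 210 − 42 + 7 − 1 = 1854.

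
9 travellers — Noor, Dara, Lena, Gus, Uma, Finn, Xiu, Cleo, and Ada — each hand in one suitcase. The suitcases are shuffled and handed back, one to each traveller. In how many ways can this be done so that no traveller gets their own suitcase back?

This is the derangement count D_9: permutations of 9 items with no fixed point.
By inclusion–exclusion this is Σ_{j=0}^{9} (−1)^j C(9,j)·(9−j)!.
Computing: 362880 − 362880 + 181440 − 60480 + 15120 − 3024 + 504 − 72 + 9 − 1 = 133496.

133496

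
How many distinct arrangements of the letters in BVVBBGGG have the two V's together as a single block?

Treat the 2 copies of V as a single block. The multiset to arrange is then {VV, B, B, B, G, G, G}, 7 items in all.
That gives (7)!/(3!·3!) = 140 arrangements.

140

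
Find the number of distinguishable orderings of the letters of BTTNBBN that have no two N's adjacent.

150

There are 7!/(3!·2!·2!) = 210 arrangements of BTTNBBN in total.
Arrangements with the N's together: treat NN as one letter, giving (6)!/(3!·2!) = 60.
Subtracting, 210 − 60 = 150 arrangements keep the N's apart.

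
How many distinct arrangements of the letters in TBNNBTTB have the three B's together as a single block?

Treat the 3 copies of B as a single block. The multiset to arrange is then {BBB, N, N, T, T, T}, 6 items in all.
That gives (6)!/(3!·2!) = 60 arrangements.

60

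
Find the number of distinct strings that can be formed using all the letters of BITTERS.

BITTERS has 7 letters with T appearing twice.
Dividing 7! = 5040 by 2! = 2 for the repeated letters gives 2520.

2520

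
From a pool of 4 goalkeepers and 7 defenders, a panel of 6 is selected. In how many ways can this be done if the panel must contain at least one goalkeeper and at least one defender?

Unrestricted: C(11,6) = 462 ways to pick any 6 of the 11.
Subtract selections that omit an entire group: no goalkeepers → C(7,6) = 7; no defenders → C(4,6) = 0.
Both groups omitted at once is impossible, so 462 − 7 = 455.

455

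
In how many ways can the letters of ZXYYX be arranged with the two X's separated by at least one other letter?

18

Total arrangements of ZXYYX: 5!/(2!·2!) = 30.
If the two X's are adjacent, glue them into one block, leaving 4 items to arrange: (4)!/(2!) = 12 ways.
Subtracting, 30 − 12 = 18 arrangements keep the X's apart.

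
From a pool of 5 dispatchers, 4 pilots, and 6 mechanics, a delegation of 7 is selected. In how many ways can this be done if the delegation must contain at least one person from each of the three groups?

5949

With no constraint there are C(15,7) = 6435 possible selections.
Selections missing a whole group: no dispatchers → C(10,7) = 120; no pilots → C(11,7) = 330; no mechanics → C(9,7) = 36.
Add back selections omitting two groups (i.e. drawn from a single group): C(5,7) + C(4,7) + C(6,7) = 0.
By inclusion–exclusion: 6435 − 486 + 0 = 5949.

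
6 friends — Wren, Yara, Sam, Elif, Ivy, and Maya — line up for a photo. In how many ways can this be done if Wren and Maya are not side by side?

480

Of the 6! = 720 arrangements, those with Wren and Maya adjacent number 2 × 5! = 240 (treat the pair as a block with 2 internal orders).
So 720 − 240 = 480 arrangements keep them apart.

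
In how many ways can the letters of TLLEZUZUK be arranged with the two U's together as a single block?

Treat the 2 copies of U as a single block. The multiset to arrange is then {UU, E, K, L, L, T, Z, Z}, 8 items in all.
That gives (8)!/(2!·2!) = 10080 arrangements.

10080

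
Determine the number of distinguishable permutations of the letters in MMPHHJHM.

1120

Letter multiplicities in MMPHHJHM: H×3, J×1, M×3, P×1.
Dividing 8! = 40320 by 3!·3! = 36 for the repeated letters gives 1120.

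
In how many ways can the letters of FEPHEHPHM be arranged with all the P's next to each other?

3360

Treat the 2 copies of P as a single block. The multiset to arrange is then {PP, E, E, F, H, H, H, M}, 8 items in all.
That gives (8)!/(3!·2!) = 3360 arrangements.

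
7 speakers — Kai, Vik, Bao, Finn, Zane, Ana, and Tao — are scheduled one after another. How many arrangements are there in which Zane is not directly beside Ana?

There are 7! = 5040 arrangements in all. If Zane and Ana are adjacent, merging them into one block gives 2·(6)! = 1440 arrangements.
Complementary counting: 5040 − 1440 = 3600.

3600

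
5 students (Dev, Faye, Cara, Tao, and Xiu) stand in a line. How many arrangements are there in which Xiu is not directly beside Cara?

72

There are 5! = 120 arrangements in all. If Xiu and Cara are adjacent, merging them into one block gives 2·(4)! = 48 arrangements.
Complementary counting: 120 − 48 = 72.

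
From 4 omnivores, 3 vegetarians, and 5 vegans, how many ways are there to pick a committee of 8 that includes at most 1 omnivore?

33

Split by how many omnivores are chosen (0 through 1).
Sum: C(4,0)·C(8,8) + C(4,1)·C(8,7) = 1 + 32 = 33.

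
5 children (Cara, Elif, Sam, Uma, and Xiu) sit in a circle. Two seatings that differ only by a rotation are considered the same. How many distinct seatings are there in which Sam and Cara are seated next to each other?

Treat {Sam, Cara} as one unit (2 internal orders) and seat the resulting 4 units around the table: (3)! circular arrangements.
So 2 × (3)! = 2 × 6 = 12.

12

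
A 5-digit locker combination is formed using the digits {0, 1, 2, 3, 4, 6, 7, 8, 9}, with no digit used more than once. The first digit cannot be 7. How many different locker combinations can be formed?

13440

The first digit has 9−1 = 8 choices (anything except 7).
The remaining 4 digits are filled from the other 8 symbols without repetition: 8 × 7 × 6 × 5 = 1680.
Total: 8 × 1680 = 13440.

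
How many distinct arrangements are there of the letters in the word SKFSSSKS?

Letter multiplicities in SKFSSSKS: F×1, K×2, S×5.
So there are 8! / (5!·2!) = 168 distinguishable arrangements.

168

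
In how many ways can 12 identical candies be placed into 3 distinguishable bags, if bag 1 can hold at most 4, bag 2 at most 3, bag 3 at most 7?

6

Ignoring the caps, the number of non-negative solutions to x_1+…+x_3 = 12 is C(14,2) = 91.
Subtract solutions that violate a single cap (substitute x_i' = x_i − (cap_i+1)): x_1 ≥ 5 gives C(9,2) = 36; x_2 ≥ 4 gives C(10,2) = 45; x_3 ≥ 8 gives C(6,2) = 15. Together 96.
Add back pairs where two caps are both exceeded: 10 + 0 + 1 = 11.
By inclusion–exclusion the count is 91 − 96 + 11 = 6.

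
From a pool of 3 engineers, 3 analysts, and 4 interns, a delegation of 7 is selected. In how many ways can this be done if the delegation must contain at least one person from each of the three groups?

Unrestricted: C(10,7) = 120 ways to pick any 7 of the 10.
Selections missing a whole group: no engineers → C(7,7) = 1; no analysts → C(7,7) = 1; no interns → C(6,7) = 0.
Add back selections omitting two groups (i.e. drawn from a single group): C(3,7) + C(3,7) + C(4,7) = 0.
By inclusion–exclusion: 120 − 2 + 0 = 118.

118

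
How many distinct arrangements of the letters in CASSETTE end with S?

Fix S in the last position and arrange the remaining 7 letters.
Those 7 letters have E appearing twice and T appearing twice, giving (7)!/(2!·2!) = 1260.

1260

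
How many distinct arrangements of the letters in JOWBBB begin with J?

Fix J in the first position and arrange the remaining 5 letters.
Those 5 letters have B appearing 3 times, giving (5)!/(3!) = 20.

20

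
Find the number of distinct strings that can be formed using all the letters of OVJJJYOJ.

OVJJJYOJ has 8 letters with J appearing 4 times and O appearing twice.
So there are 8! / (4!·2!) = 840 distinguishable arrangements.

840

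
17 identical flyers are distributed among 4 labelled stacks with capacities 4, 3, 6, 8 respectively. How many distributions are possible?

34

Ignoring the caps, the number of non-negative solutions to x_1+…+x_4 = 17 is C(20,3) = 1140.
Subtract solutions that violate a single cap (substitute x_i' = x_i − (cap_i+1)): x_1 ≥ 5 gives C(15,3) = 455; x_2 ≥ 4 gives C(16,3) = 560; x_3 ≥ 7 gives C(13,3) = 286; x_4 ≥ 9 gives C(11,3) = 165. Together 1466.
Add back pairs where two caps are both exceeded: 165 + 56 + 20 + 84 + 35 + 4 = 364.
Subtract triples: 4 + 0 + 0 + 0 = 4.
By inclusion–exclusion the count is 1140 − 1466 + 364 − 4 = 34.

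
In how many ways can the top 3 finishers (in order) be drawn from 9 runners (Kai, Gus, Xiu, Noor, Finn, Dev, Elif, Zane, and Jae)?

There are 9 choices for 1st place, 8 for 2nd, and 7 for 3rd.
That gives 9 × 8 × 7 = 504.

504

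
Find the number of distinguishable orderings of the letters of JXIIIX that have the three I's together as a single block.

Treat the 3 copies of I as a single block. The multiset to arrange is then {III, J, X, X}, 4 items in all.
That gives (4)!/(2!) = 12 arrangements.

12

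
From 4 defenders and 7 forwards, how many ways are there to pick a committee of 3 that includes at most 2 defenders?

Split by how many defenders are chosen (0 through 2).
Sum: C(4,0)·C(7,3) + C(4,1)·C(7,2) + C(4,2)·C(7,1) = 35 + 84 + 42 = 161.

161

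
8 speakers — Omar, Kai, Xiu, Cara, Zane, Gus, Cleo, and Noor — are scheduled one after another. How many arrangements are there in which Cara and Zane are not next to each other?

Of the 8! = 40320 arrangements, those with Cara and Zane adjacent number 2 × 7! = 10080 (treat the pair as a block with 2 internal orders).
Complementary counting: 40320 − 10080 = 30240.

30240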